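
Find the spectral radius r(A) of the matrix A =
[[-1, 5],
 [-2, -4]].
r(A) = sqrt(14) ≈ 3.7417

The eigenvalues of A are the roots of its characteristic polynomial. With M = A (coefficients from the trace and determinant):
  p(λ) = det(λ I - M) = λ^2 + 5λ + 14.
For λ^2 + 5λ + 14 the discriminant is -31. It is negative, so the roots are the complex-conjugate pair λ = -5/2 ± (sqrt(31)/2) i ≈ -2.5 ± 2.7839i. For a conjugate pair the product of the roots equals the constant term, so |λ|^2 = 14 and |λ| = sqrt(14) ≈ 3.7417.
Thus the eigenvalues (to 4 decimals) are -2.5 ± 2.7839i (modulus 3.7417). The spectral radius is the largest modulus: r(A) = sqrt(14) ≈ 3.7417. (Cross-check: r(A) ≤ ||A||_2 ≈ 6.4225; equality holds whenever A is normal, though it can also hold for some non-normal A.)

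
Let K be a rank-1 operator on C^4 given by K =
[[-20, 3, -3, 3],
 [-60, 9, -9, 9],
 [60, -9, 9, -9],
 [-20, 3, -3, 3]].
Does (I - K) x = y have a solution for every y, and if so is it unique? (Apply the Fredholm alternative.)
(I - K) is singular (det(I - K) = 0, i.e. 1 ∈ sigma(K)). (I - K) x = y is solvable iff y ⊥ ker((I - K)^*) = span{(-20, 3, -3, 3)}, i.e. iff -20y_1 + 3y_2 - 3y_3 + 3y_4 = 0. When solvable, the solutions are x = y + c·(1, 3, -3, 1), c arbitrary (ker(I - K) = span{(1, 3, -3, 1)}, dimension 1).

K has rank 1, so it is an outer product K = u v^T: every row of K is a multiple of one row vector. Reading off the entries, u = (1, 3, -3, 1) and v = (-20, 3, -3, 3) (row i of K equals u_i·v^T). A rank-one matrix u v^T satisfies K u = u (v·u) and kills the (3)-dimensional subspace v^⊥, so its characteristic polynomial is lambda^3 (lambda - v·u) with v·u = tr K = 1. Hence the eigenvalues of I - K are 1 (multiplicity 3) and 1 - (1) = 0, so det(I - K) = 0. (Direct check: I - K =
[[21, -3, 3, -3],
 [60, -8, 9, -9],
 [-60, 9, -8, 9],
 [20, -3, 3, -2]]
has determinant 0.) So 1 is an eigenvalue of K and (I - K) is not invertible. The finite-dimensional Fredholm alternative says: either (I - K) is invertible, or ker(I - K) ≠ {0} and then range(I - K) = ker((I - K)^*)^⊥, with dim ker(I - K) = dim ker((I - K)^*). We are in the second case, so we need both kernels. Kernel of I - K: (I - K) u = u - u (v·u) = u - u = 0, so ker(I - K) = span{u} = span{(1, 3, -3, 1)} (it is exactly 1-dimensional because rank(I - K) = 3). Kernel of the adjoint: K is real, so (I - K)^* = I - K^T = I - v u^T, and (I - v u^T) v = v - v (u·v) = 0; hence ker((I - K)^*) = span{v} = span{(-20, 3, -3, 3)}. Therefore (I - K) x = y is solvable iff <y, v> = 0, i.e. iff -20y_1 + 3y_2 - 3y_3 + 3y_4 = 0. When this holds, K y = u (v·y) = 0, so (I - K) y = y and x = y is a particular solution; the full solution set is the line x = y + c·u = y + c·(1, 3, -3, 1), c ∈ C.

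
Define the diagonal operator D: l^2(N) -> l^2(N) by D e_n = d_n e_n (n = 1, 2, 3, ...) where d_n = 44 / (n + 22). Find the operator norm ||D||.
||D|| = 44/23 (attained at n = 1)

For D diagonal, ||D|| = sup_n |d_n| = sup_n 44/(n + 22). This is positive and strictly decreasing in n, so the supremum is attained at n = 1: d_1 = 44/(1 + 22) = 44/23. Hence ||D|| = 44/23.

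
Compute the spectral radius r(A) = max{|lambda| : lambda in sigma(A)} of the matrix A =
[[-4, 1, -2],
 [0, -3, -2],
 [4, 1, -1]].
r(A) = 4

The eigenvalues of A are the roots of its characteristic polynomial. With M = A (coefficients from the trace, the sum of principal 2x2 minors, and det A):
  p(λ) = det(λ I - M) = λ^3 + 8λ^2 + 29λ + 52.
By the rational root theorem any rational root is an integer divisor of 52. Testing λ = -4: p(-4) = -64 + 128 - 116 + 52 = 0, so λ = -4 is a root. Dividing out (λ + 4) leaves p(λ) = (λ + 4)(λ^2 + 4λ + 13). For λ^2 + 4λ + 13 the discriminant is -36. It is negative, so the roots are the complex-conjugate pair λ = -2 ± (sqrt(36)/2) i ≈ -2 ± 3i. For a conjugate pair the product of the roots equals the constant term, so |λ|^2 = 13 and |λ| = sqrt(13) ≈ 3.6056.
Thus the eigenvalues (to 4 decimals) are -2 ± 3i (modulus 3.6056); -4 (modulus 4). The spectral radius is the largest modulus: r(A) = 4. (Cross-check: r(A) ≤ ||A||_2 ≈ 5.7173; equality holds whenever A is normal, though it can also hold for some non-normal A.)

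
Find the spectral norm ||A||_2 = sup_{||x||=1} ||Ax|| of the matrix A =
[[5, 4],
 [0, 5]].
||A||_2 = sqrt((66 + sqrt(1856))/2) ≈ 7.3852 (= sqrt(largest eigenvalue of A^T A))

||A||_2 = sigma_max(A) = sqrt(lambda_max(A^T A)). Form the symmetric matrix M = A^T A =
[[25, 20],
 [20, 41]].
Its characteristic polynomial (trace, determinant of M give the coefficients) is
  p(λ) = det(λ I - M) = λ^2 - 66λ + 625.
For λ^2 - 66λ + 625 the discriminant is 1856. It is nonnegative but not a perfect square, so the roots are real and irrational: λ = (66 ± sqrt(1856))/2 ≈ 54.5407, 11.4593.
So the eigenvalues of A^T A are ≈ 11.4593, 54.5407 (all ≥ 0, as they must be for A^T A). The largest is λ_max = (66 + sqrt(1856))/2 ≈ 54.5407, hence ||A||_2 = sqrt(λ_max) = sqrt((66 + sqrt(1856))/2) ≈ 7.3852.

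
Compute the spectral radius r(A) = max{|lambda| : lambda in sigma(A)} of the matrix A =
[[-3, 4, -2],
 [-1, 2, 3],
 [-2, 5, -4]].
r(A) ≈ 6.8253

The eigenvalues of A are the roots of its characteristic polynomial. With M = A (coefficients from the trace, the sum of principal 2x2 minors, and det A):
  p(λ) = det(λ I - M) = λ^3 + 5λ^2 - 17λ - 31.
No integer candidate from the rational root theorem (±divisors of 31) is a root, so the roots are irrational. The cubic discriminant is Δ = 63860 > 0, so there are three distinct real roots. p(-7) = -10 and p(-6) = 35 have opposite signs, so a root lies in (-7, -6); Newton's method refines it to λ ≈ -6.8253. p(-2) = 15 and p(-1) = -10 have opposite signs, so a root lies in (-2, -1); Newton's method refines it to λ ≈ -1.4057. p(3) = -10 and p(4) = 45 have opposite signs, so a root lies in (3, 4); Newton's method refines it to λ ≈ 3.231. Check (Vieta): the three roots sum to -5, matching tr M = -5.
Thus the eigenvalues (to 4 decimals) are -6.8253 (modulus 6.8253); -1.4057 (modulus 1.4057); 3.231 (modulus 3.231). The spectral radius is the largest modulus: r(A) ≈ 6.8253. (Cross-check: r(A) ≤ ||A||_2 ≈ 8.4909; equality holds whenever A is normal, though it can also hold for some non-normal A.)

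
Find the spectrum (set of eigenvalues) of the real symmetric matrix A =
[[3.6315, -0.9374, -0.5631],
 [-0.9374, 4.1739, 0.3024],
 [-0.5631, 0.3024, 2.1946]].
sigma(A) ≈ {2, 3, 5}

A is real symmetric, so its spectrum consists of real eigenvalues. Expanding the characteristic polynomial of the displayed matrix gives
  det(λ I - A) = p(λ) = λ^3 + (-10)λ^2 + (31)λ + (-30).
Solving p(λ) = 0 yields eigenvalues ≈ 2, 3, 5. (A is shown rounded to 4 decimals, so these recover the underlying integer eigenvalues to within that precision.)
Verification: the trace of A = 10 equals the sum of eigenvalues 10, and det(A) ≈ 29.9999 matches the eigenvalue product 30.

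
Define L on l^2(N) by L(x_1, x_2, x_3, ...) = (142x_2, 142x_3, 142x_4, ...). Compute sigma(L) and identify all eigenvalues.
sigma(L) = closed disk {z in C : |z| ≤ 142}; sigma_p(L) = open disk {z in C : |z| < 142}

Note L = 142·V where V is the unit left shift (V x)_k = x_{k+1}; so sigma(L) = 142·sigma(V) and ||L|| = 142||V||. ||L x||^2 = 20164sum_{k≥2} |x_k|^2 ≤ 20164||x||^2, with equality on {x : x_1 = 0}, so ||L|| = 142. For any lambda with |lambda| < 142, set r = lambda/142 (|r| < 1); the vector x = (1, r, r^2, ...) is in l^2 and satisfies L x = 142(r, r^2, ...) = lambda x, so lambda is an eigenvalue. On the boundary |lambda| = 142 the geometric series diverges, so no l^2 eigenvector exists, but these lambda lie in the approximate point spectrum. Hence sigma(L) is the closed disk of radius 142 and sigma_p(L) is the open disk.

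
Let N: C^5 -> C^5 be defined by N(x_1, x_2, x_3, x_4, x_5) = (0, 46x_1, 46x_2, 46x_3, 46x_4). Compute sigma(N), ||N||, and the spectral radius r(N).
sigma(N) = {0}; ||N|| = 46; r(N) = 0. (N is nilpotent with N^5 = 0.)

On C^5, N is a strictly lower-triangular matrix with 46 on the subdiagonal and zeros elsewhere, so its characteristic polynomial is lambda^5 and every eigenvalue is 0: sigma(N) = {0}. For the operator norm, N e_i = 46e_{i+1} for i = 1, ..., 4 and N e_5 = 0, so the singular values of N are 46 (with multiplicity 4) and 0; hence ||N|| = 46. The spectral radius r(N) = max|lambda| = 0. Note ||N|| > r(N) — characteristic of non-normal nilpotent operators. Indeed N^5 = 0.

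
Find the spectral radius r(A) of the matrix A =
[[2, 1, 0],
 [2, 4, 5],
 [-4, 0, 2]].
r(A) ≈ 4.6007

The eigenvalues of A are the roots of its characteristic polynomial. With M = A (coefficients from the trace, the sum of principal 2x2 minors, and det A):
  p(λ) = det(λ I - M) = λ^3 - 8λ^2 + 18λ + 8.
No integer candidate from the rational root theorem (±divisors of 8) is a root, so the roots are irrational. The cubic discriminant is Δ = -8672 < 0, so there is one real root and a complex-conjugate pair. p(-1) = -19 and p(0) = 8 have opposite signs, so a root lies in (-1, 0); Newton's method refines it to λ ≈ -0.378. Dividing out (λ - (-0.378)) leaves approximately λ^2 - 8.378λ + 21.1665. For λ^2 - 8.378λ + 21.1665 the discriminant is -14.4758. It is negative, so the remaining roots are the complex-conjugate pair λ ≈ 4.189 ± 1.9024i. Their product equals the constant term, so |λ|^2 ≈ 21.1665 and |λ| ≈ 4.6007.
Thus the eigenvalues (to 4 decimals) are -0.378 (modulus 0.378); 4.189 ± 1.9024i (modulus 4.6007). The spectral radius is the largest modulus: r(A) ≈ 4.6007. (Cross-check: r(A) ≤ ||A||_2 ≈ 6.8227; equality holds whenever A is normal, though it can also hold for some non-normal A.)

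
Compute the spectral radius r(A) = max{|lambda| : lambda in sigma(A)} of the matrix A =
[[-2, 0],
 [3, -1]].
r(A) = 2

The eigenvalues of A are the roots of its characteristic polynomial. With M = A (coefficients from the trace and determinant):
  p(λ) = det(λ I - M) = λ^2 + 3λ + 2.
For λ^2 + 3λ + 2 the discriminant is 1. It is a perfect square (1^2), so the roots are rational: λ = (-3 ± 1)/2 = -1, -2.
Thus the eigenvalues (to 4 decimals) are -1 (modulus 1); -2 (modulus 2). The spectral radius is the largest modulus: r(A) = 2. (Cross-check: r(A) ≤ ||A||_2 ≈ 3.7025; equality holds whenever A is normal, though it can also hold for some non-normal A.)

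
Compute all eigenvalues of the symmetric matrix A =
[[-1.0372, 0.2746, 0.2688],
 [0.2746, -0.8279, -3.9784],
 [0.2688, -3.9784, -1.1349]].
sigma(A) ≈ {-5, -1, 3}

A is real symmetric, so its spectrum consists of real eigenvalues. Expanding the characteristic polynomial of the displayed matrix gives
  det(λ I - A) = p(λ) = λ^3 + (3)λ^2 + (-13)λ + (-15).
Solving p(λ) = 0 yields eigenvalues ≈ -5, -1, 3. (A is shown rounded to 4 decimals, so these recover the underlying integer eigenvalues to within that precision.)
Verification: the trace of A = -3 equals the sum of eigenvalues -3, and det(A) ≈ 15.0000 matches the eigenvalue product 15.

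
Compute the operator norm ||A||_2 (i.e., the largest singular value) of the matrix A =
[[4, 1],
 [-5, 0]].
||A||_2 = sqrt((42 + sqrt(1664))/2) ≈ 6.434 (= sqrt(largest eigenvalue of A^T A))

||A||_2 = sigma_max(A) = sqrt(lambda_max(A^T A)). Form the symmetric matrix M = A^T A =
[[41, 4],
 [4, 1]].
Its characteristic polynomial (trace, determinant of M give the coefficients) is
  p(λ) = det(λ I - M) = λ^2 - 42λ + 25.
For λ^2 - 42λ + 25 the discriminant is 1664. It is nonnegative but not a perfect square, so the roots are real and irrational: λ = (42 ± sqrt(1664))/2 ≈ 41.3961, 0.6039.
So the eigenvalues of A^T A are ≈ 0.6039, 41.3961 (all ≥ 0, as they must be for A^T A). The largest is λ_max = (42 + sqrt(1664))/2 ≈ 41.3961, hence ||A||_2 = sqrt(λ_max) = sqrt((42 + sqrt(1664))/2) ≈ 6.434.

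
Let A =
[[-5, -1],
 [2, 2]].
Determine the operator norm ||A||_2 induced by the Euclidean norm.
||A||_2 = sqrt(32) ≈ 5.6569 (= sqrt(largest eigenvalue of A^T A))

||A||_2 = sigma_max(A) = sqrt(lambda_max(A^T A)). Form the symmetric matrix M = A^T A =
[[29, 9],
 [9, 5]].
Its characteristic polynomial (trace, determinant of M give the coefficients) is
  p(λ) = det(λ I - M) = λ^2 - 34λ + 64.
For λ^2 - 34λ + 64 the discriminant is 900. It is a perfect square (30^2), so the roots are rational: λ = (34 ± 30)/2 = 32, 2.
So the eigenvalues of A^T A are ≈ 2, 32 (all ≥ 0, as they must be for A^T A). The largest is λ_max = 32, hence ||A||_2 = sqrt(λ_max) = sqrt(32) ≈ 5.6569.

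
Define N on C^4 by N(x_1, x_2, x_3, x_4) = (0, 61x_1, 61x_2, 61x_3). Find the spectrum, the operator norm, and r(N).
sigma(N) = {0}; ||N|| = 61; r(N) = 0. (N is nilpotent with N^4 = 0.)

On C^4, N is a strictly lower-triangular matrix with 61 on the subdiagonal and zeros elsewhere, so its characteristic polynomial is lambda^4 and every eigenvalue is 0: sigma(N) = {0}. For the operator norm, N e_i = 61e_{i+1} for i = 1, ..., 3 and N e_4 = 0, so the singular values of N are 61 (with multiplicity 3) and 0; hence ||N|| = 61. The spectral radius r(N) = max|lambda| = 0. Note ||N|| > r(N) — characteristic of non-normal nilpotent operators. Indeed N^4 = 0.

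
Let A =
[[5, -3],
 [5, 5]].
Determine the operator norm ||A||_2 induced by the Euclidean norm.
||A||_2 = sqrt((84 + sqrt(656))/2) ≈ 7.4031 (= sqrt(largest eigenvalue of A^T A))

||A||_2 = sigma_max(A) = sqrt(lambda_max(A^T A)). Form the symmetric matrix M = A^T A =
[[50, 10],
 [10, 34]].
Its characteristic polynomial (trace, determinant of M give the coefficients) is
  p(λ) = det(λ I - M) = λ^2 - 84λ + 1600.
For λ^2 - 84λ + 1600 the discriminant is 656. It is nonnegative but not a perfect square, so the roots are real and irrational: λ = (84 ± sqrt(656))/2 ≈ 54.8062, 29.1938.
So the eigenvalues of A^T A are ≈ 29.1938, 54.8062 (all ≥ 0, as they must be for A^T A). The largest is λ_max = (84 + sqrt(656))/2 ≈ 54.8062, hence ||A||_2 = sqrt(λ_max) = sqrt((84 + sqrt(656))/2) ≈ 7.4031.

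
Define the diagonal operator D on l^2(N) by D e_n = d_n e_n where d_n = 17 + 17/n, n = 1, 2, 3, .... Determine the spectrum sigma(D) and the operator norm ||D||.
sigma(D) = {17 + 17/n : n ≥ 1} ∪ {17}; ||D|| = 34

A bounded diagonal operator on l^2 with diagonal entries d_n has spectrum equal to the closure of {d_n : n ≥ 1}: every d_n is an eigenvalue (with eigenvector e_n), so {d_n} ⊂ sigma(D); the spectrum is closed, so its closure is too; and for lambda not in the closure, (D - lambda I) has bounded inverse (the diagonal entries 1/(d_n - lambda) are bounded). For our sequence d_n = 17 + 17/n, n = 1, 2, 3, ...:
  - {d_n} = {17 + 17/n : n ≥ 1}; the only limit point is 17
  - closure = {17 + 17/n : n ≥ 1} ∪ {17}
For the norm: a diagonal operator has ||D|| = sup_n |d_n|. Here d_n = 17 + 17/n is positive and decreasing, so sup_n |d_n| = d_1 = 17 + 17 = 34. So ||D|| = 34.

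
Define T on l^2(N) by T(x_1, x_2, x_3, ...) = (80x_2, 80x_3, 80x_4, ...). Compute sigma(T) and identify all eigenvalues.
sigma(T) = closed disk {z in C : |z| ≤ 80}; sigma_p(T) = open disk {z in C : |z| < 80}

Note T = 80·V where V is the unit left shift (V x)_k = x_{k+1}; so sigma(T) = 80·sigma(V) and ||T|| = 80||V||. ||T x||^2 = 6400sum_{k≥2} |x_k|^2 ≤ 6400||x||^2, with equality on {x : x_1 = 0}, so ||T|| = 80. For any lambda with |lambda| < 80, set r = lambda/80 (|r| < 1); the vector x = (1, r, r^2, ...) is in l^2 and satisfies T x = 80(r, r^2, ...) = lambda x, so lambda is an eigenvalue. On the boundary |lambda| = 80 the geometric series diverges, so no l^2 eigenvector exists, but these lambda lie in the approximate point spectrum. Hence sigma(T) is the closed disk of radius 80 and sigma_p(T) is the open disk.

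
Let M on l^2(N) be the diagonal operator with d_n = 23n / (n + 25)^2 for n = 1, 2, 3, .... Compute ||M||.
||M|| = 23/100 (attained at n = 25)

For M diagonal, ||M|| = sup_n |d_n|. Treat f(x) = 23x / (x + 25)^2 for real x > 0. By the quotient rule, f'(x) = 23(25 - x)/(x + 25)^3, which is positive for x < 25 and negative for x > 25. So f has a unique maximum at x = 25, and since 25 is a positive integer, the supremum over n ≥ 1 is attained at n = 25: d_25 = 23·25/(25 + 25)^2 = 23·25/2500 = 23/100. Hence ||M|| = 23/100.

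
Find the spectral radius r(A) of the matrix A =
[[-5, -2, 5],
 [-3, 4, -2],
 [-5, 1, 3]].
r(A) ≈ 3.036

The eigenvalues of A are the roots of its characteristic polynomial. With M = A (coefficients from the trace, the sum of principal 2x2 minors, and det A):
  p(λ) = det(λ I - M) = λ^3 - 2λ^2 - 2λ + 23.
No integer candidate from the rational root theorem (±divisors of 23) is a root, so the roots are irrational. The cubic discriminant is Δ = -11843 < 0, so there is one real root and a complex-conjugate pair. p(-3) = -16 and p(-2) = 11 have opposite signs, so a root lies in (-3, -2); Newton's method refines it to λ ≈ -2.4953. Dividing out (λ - (-2.4953)) leaves approximately λ^2 - 4.4953λ + 9.2173. For λ^2 - 4.4953λ + 9.2173 the discriminant is -16.6611. It is negative, so the remaining roots are the complex-conjugate pair λ ≈ 2.2477 ± 2.0409i. Their product equals the constant term, so |λ|^2 ≈ 9.2173 and |λ| ≈ 3.036.
Thus the eigenvalues (to 4 decimals) are -2.4953 (modulus 2.4953); 2.2477 ± 2.0409i (modulus 3.036). The spectral radius is the largest modulus: r(A) ≈ 3.036. (Cross-check: r(A) ≤ ||A||_2 ≈ 9.1796; equality holds whenever A is normal, though it can also hold for some non-normal A.)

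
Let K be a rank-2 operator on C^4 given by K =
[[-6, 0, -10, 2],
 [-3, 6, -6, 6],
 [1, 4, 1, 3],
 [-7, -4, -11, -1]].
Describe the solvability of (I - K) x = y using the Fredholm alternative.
(I - K) is invertible (det(I - K) = 69 ≠ 0), so for every y in C^4 the equation (I - K) x = y has a unique solution.

K has rank 2 and factors as K = U V^T = u1 v1^T + u2 v2^T with u1 = (2, 0, -1, 3), v1 = (-2, -2, -3, -1), u2 = (-2, -3, -1, -1), v2 = (1, -2, 2, -2) (multiplying out reproduces the displayed K). The nonzero eigenvalues of U V^T coincide with those of the 2 x 2 matrix G = V^T U = [[v1·u1, v1·u2], [v2·u1, v2·u2]] = [[-4, 14], [-6, 4]], and by the Sylvester determinant identity det(I_4 - U V^T) = det(I_2 - V^T U) = det([[5, -14], [6, -3]]) = (5)(-3) - (-14)(6) = 69. (Direct check: I - K =
[[7, 0, 10, -2],
 [3, -5, 6, -6],
 [-1, -4, 0, -3],
 [7, 4, 11, 2]]
has determinant 69.) The finite-dimensional Fredholm alternative says: either (I - K) is invertible, or ker(I - K) ≠ {0} and then range(I - K) = ker((I - K)^*)^⊥, with dim ker(I - K) = dim ker((I - K)^*). Since det(I - K) ≠ 0, 1 is not an eigenvalue of K and ker(I - K) = {0}, so we are in the first case: for every y there is a unique x = (I - K)^(-1) y. (Explicitly, by the Woodbury identity, (I - U V^T)^(-1) = I + U (I_2 - G)^(-1) V^T.)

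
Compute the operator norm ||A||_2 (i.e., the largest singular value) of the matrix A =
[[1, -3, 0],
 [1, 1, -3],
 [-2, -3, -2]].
||A||_2 ≈ 4.6185 (= sqrt(largest eigenvalue of A^T A))

||A||_2 = sigma_max(A) = sqrt(lambda_max(A^T A)). Form the symmetric matrix M = A^T A =
[[6, 4, 1],
 [4, 19, 3],
 [1, 3, 13]].
Its characteristic polynomial (trace, sum of principal 2x2 minors, determinant of M give the coefficients) is
  p(λ) = det(λ I - M) = λ^3 - 38λ^2 + 413λ - 1225.
No integer candidate from the rational root theorem (±divisors of 1225) is a root, so the roots are irrational. The cubic discriminant is Δ = 1184673 > 0, so there are three distinct real roots. p(4) = -117 and p(5) = 15 have opposite signs, so a root lies in (4, 5); Newton's method refines it to λ ≈ 4.865. p(11) = 51 and p(12) = -13 have opposite signs, so a root lies in (11, 12); Newton's method refines it to λ ≈ 11.8047. p(21) = -49 and p(22) = 117 have opposite signs, so a root lies in (21, 22); Newton's method refines it to λ ≈ 21.3303. Check (Vieta): the three roots sum to 38, matching tr M = 38.
So the eigenvalues of A^T A are ≈ 4.865, 11.8047, 21.3303 (all ≥ 0, as they must be for A^T A). The largest is λ_max ≈ 21.3303, hence ||A||_2 = sqrt(λ_max) ≈ 4.6185.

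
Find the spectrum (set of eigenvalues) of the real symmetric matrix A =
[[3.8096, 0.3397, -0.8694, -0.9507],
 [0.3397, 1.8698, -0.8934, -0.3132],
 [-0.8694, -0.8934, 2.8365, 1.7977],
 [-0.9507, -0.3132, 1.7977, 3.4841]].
sigma(A) ≈ {1, 2, 3, 6}

A is real symmetric, so its spectrum consists of real eigenvalues. Expanding the characteristic polynomial of the displayed matrix gives
  det(λ I - A) = p(λ) = λ^4 + (-12)λ^3 + (47)λ^2 + (-72)λ + (36.0012).
Solving p(λ) = 0 yields eigenvalues ≈ 1, 2, 3, 6. (A is shown rounded to 4 decimals, so these recover the underlying integer eigenvalues to within that precision.)
Verification: the trace of A = 12 equals the sum of eigenvalues 12, and det(A) ≈ 36.0012 matches the eigenvalue product 36.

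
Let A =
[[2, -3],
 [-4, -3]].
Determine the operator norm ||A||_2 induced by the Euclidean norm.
||A||_2 = sqrt((38 + sqrt(148))/2) ≈ 5.0083 (= sqrt(largest eigenvalue of A^T A))

||A||_2 = sigma_max(A) = sqrt(lambda_max(A^T A)). Form the symmetric matrix M = A^T A =
[[20, 6],
 [6, 18]].
Its characteristic polynomial (trace, determinant of M give the coefficients) is
  p(λ) = det(λ I - M) = λ^2 - 38λ + 324.
For λ^2 - 38λ + 324 the discriminant is 148. It is nonnegative but not a perfect square, so the roots are real and irrational: λ = (38 ± sqrt(148))/2 ≈ 25.0828, 12.9172.
So the eigenvalues of A^T A are ≈ 12.9172, 25.0828 (all ≥ 0, as they must be for A^T A). The largest is λ_max = (38 + sqrt(148))/2 ≈ 25.0828, hence ||A||_2 = sqrt(λ_max) = sqrt((38 + sqrt(148))/2) ≈ 5.0083.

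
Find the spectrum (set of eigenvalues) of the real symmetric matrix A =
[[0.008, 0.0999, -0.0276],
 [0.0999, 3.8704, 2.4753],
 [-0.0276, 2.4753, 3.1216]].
sigma(A) ≈ {0, 1, 6}

A is real symmetric, so its spectrum consists of real eigenvalues. Expanding the characteristic polynomial of the displayed matrix gives
  det(λ I - A) = p(λ) = λ^3 + (-7)λ^2 + (6)λ + (0).
Solving p(λ) = 0 yields eigenvalues ≈ 0, 1, 6. (A is shown rounded to 4 decimals, so these recover the underlying integer eigenvalues to within that precision.)
Verification: the trace of A = 7 equals the sum of eigenvalues 7, and det(A) ≈ -0.0001 matches the eigenvalue product 0.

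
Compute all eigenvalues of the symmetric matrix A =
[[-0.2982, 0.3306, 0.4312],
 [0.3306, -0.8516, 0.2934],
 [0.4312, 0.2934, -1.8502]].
sigma(A) ≈ {-2, -1, 0}

A is real symmetric, so its spectrum consists of real eigenvalues. Expanding the characteristic polynomial of the displayed matrix gives
  det(λ I - A) = p(λ) = λ^3 + (3)λ^2 + (2)λ + (0).
Solving p(λ) = 0 yields eigenvalues ≈ -2, -1, 0. (A is shown rounded to 4 decimals, so these recover the underlying integer eigenvalues to within that precision.)
Verification: the trace of A = -3 equals the sum of eigenvalues -3, and det(A) ≈ 0.0000 matches the eigenvalue product 0.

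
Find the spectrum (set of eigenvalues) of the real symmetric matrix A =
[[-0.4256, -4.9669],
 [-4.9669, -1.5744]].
sigma(A) ≈ {-6, 4}

A is real symmetric, so its spectrum consists of real eigenvalues. Expanding the characteristic polynomial of the displayed matrix gives
  det(λ I - A) = p(λ) = λ^2 + (2)λ + (-24).
Solving p(λ) = 0 yields eigenvalues ≈ -6, 4. (A is shown rounded to 4 decimals, so these recover the underlying integer eigenvalues to within that precision.)
Verification: the trace of A = -2 equals the sum of eigenvalues -2, and det(A) ≈ -24.0000 matches the eigenvalue product -24.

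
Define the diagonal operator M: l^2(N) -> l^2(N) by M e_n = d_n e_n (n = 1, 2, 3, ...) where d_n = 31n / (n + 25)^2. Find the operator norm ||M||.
||M|| = 31/100 (attained at n = 25)

For M diagonal, ||M|| = sup_n |d_n|. Treat f(x) = 31x / (x + 25)^2 for real x > 0. By the quotient rule, f'(x) = 31(25 - x)/(x + 25)^3, which is positive for x < 25 and negative for x > 25. So f has a unique maximum at x = 25, and since 25 is a positive integer, the supremum over n ≥ 1 is attained at n = 25: d_25 = 31·25/(25 + 25)^2 = 31·25/2500 = 31/100. Hence ||M|| = 31/100.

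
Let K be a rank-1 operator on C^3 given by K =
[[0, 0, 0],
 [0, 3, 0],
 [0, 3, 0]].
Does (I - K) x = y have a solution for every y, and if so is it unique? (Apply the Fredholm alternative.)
(I - K) is invertible (det(I - K) = -2 ≠ 0), so for every y in C^3 the equation (I - K) x = y has a unique solution.

K has rank 1, so it is an outer product K = u v^T: every row of K is a multiple of one row vector. Reading off the entries, u = (0, -1, -1) and v = (0, -3, 0) (row i of K equals u_i·v^T). A rank-one matrix u v^T satisfies K u = u (v·u) and kills the (2)-dimensional subspace v^⊥, so its characteristic polynomial is lambda^2 (lambda - v·u) with v·u = tr K = 3. Hence the eigenvalues of I - K are 1 (multiplicity 2) and 1 - (3) = -2, so det(I - K) = -2. (Direct check: I - K =
[[1, 0, 0],
 [0, -2, 0],
 [0, -3, 1]]
has determinant -2.) The finite-dimensional Fredholm alternative says: either (I - K) is invertible, or ker(I - K) ≠ {0} and then range(I - K) = ker((I - K)^*)^⊥, with dim ker(I - K) = dim ker((I - K)^*). Since det(I - K) ≠ 0, 1 is not an eigenvalue of K and ker(I - K) = {0}, so we are in the first case: for every y there is a unique x = (I - K)^(-1) y. Explicitly, by the Sherman–Morrison formula, (I - u v^T)^(-1) = I + u v^T/(1 - v·u), i.e. (I - K)^(-1) = I + K/(-2).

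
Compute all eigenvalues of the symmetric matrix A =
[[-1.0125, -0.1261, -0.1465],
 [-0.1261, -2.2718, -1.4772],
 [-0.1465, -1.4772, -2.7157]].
sigma(A) ≈ {-4, -1} (-1 with multiplicity 2)

A is real symmetric, so its spectrum consists of real eigenvalues. Expanding the characteristic polynomial of the displayed matrix gives
  det(λ I - A) = p(λ) = λ^3 + (6)λ^2 + (9)λ + (4).
Solving p(λ) = 0 yields eigenvalues ≈ -4, -1, -1. (A is shown rounded to 4 decimals, so these recover the underlying integer eigenvalues to within that precision.)
Verification: the trace of A = -6 equals the sum of eigenvalues -6, and det(A) ≈ -3.9999 matches the eigenvalue product -4.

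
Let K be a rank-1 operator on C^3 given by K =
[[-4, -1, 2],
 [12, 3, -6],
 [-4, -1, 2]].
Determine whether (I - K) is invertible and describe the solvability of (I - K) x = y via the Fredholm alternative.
(I - K) is singular (det(I - K) = 0, i.e. 1 ∈ sigma(K)). (I - K) x = y is solvable iff y ⊥ ker((I - K)^*) = span{(-4, -1, 2)}, i.e. iff -4y_1 - y_2 + 2y_3 = 0. When solvable, the solutions are x = y + c·(1, -3, 1), c arbitrary (ker(I - K) = span{(1, -3, 1)}, dimension 1).

K has rank 1, so it is an outer product K = u v^T: every row of K is a multiple of one row vector. Reading off the entries, u = (1, -3, 1) and v = (-4, -1, 2) (row i of K equals u_i·v^T). A rank-one matrix u v^T satisfies K u = u (v·u) and kills the (2)-dimensional subspace v^⊥, so its characteristic polynomial is lambda^2 (lambda - v·u) with v·u = tr K = 1. Hence the eigenvalues of I - K are 1 (multiplicity 2) and 1 - (1) = 0, so det(I - K) = 0. (Direct check: I - K =
[[5, 1, -2],
 [-12, -2, 6],
 [4, 1, -1]]
has determinant 0.) So 1 is an eigenvalue of K and (I - K) is not invertible. The finite-dimensional Fredholm alternative says: either (I - K) is invertible, or ker(I - K) ≠ {0} and then range(I - K) = ker((I - K)^*)^⊥, with dim ker(I - K) = dim ker((I - K)^*). We are in the second case, so we need both kernels. Kernel of I - K: (I - K) u = u - u (v·u) = u - u = 0, so ker(I - K) = span{u} = span{(1, -3, 1)} (it is exactly 1-dimensional because rank(I - K) = 2). Kernel of the adjoint: K is real, so (I - K)^* = I - K^T = I - v u^T, and (I - v u^T) v = v - v (u·v) = 0; hence ker((I - K)^*) = span{v} = span{(-4, -1, 2)}. Therefore (I - K) x = y is solvable iff <y, v> = 0, i.e. iff -4y_1 - y_2 + 2y_3 = 0. When this holds, K y = u (v·y) = 0, so (I - K) y = y and x = y is a particular solution; the full solution set is the line x = y + c·u = y + c·(1, -3, 1), c ∈ C.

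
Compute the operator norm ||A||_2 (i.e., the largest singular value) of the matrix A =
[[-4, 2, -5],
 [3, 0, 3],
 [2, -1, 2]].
||A||_2 ≈ 8.398 (= sqrt(largest eigenvalue of A^T A))

||A||_2 = sigma_max(A) = sqrt(lambda_max(A^T A)). Form the symmetric matrix M = A^T A =
[[29, -10, 33],
 [-10, 5, -12],
 [33, -12, 38]].
Its characteristic polynomial (trace, sum of principal 2x2 minors, determinant of M give the coefficients) is
  p(λ) = det(λ I - M) = λ^3 - 72λ^2 + 104λ - 9.
No integer candidate from the rational root theorem (±divisors of 9) is a root, so the roots are irrational. The cubic discriminant is Δ = 39344629 > 0, so there are three distinct real roots. p(0) = -9 and p(1) = 24 have opposite signs, so a root lies in (0, 1); Newton's method refines it to λ ≈ 0.0924. p(1) = 24 and p(2) = -81 have opposite signs, so a root lies in (1, 2); Newton's method refines it to λ ≈ 1.3804. p(70) = -2529 and p(71) = 2334 have opposite signs, so a root lies in (70, 71); Newton's method refines it to λ ≈ 70.5272. Check (Vieta): the three roots sum to 72, matching tr M = 72.
So the eigenvalues of A^T A are ≈ 0.0924, 1.3804, 70.5272 (all ≥ 0, as they must be for A^T A). The largest is λ_max ≈ 70.5272, hence ||A||_2 = sqrt(λ_max) ≈ 8.398.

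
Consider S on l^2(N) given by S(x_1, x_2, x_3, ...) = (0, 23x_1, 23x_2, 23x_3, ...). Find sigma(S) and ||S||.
sigma(S) = closed disk {z in C : |z| ≤ 23}; ||S|| = 23

Note S = 23·U where U is the unit right shift (U x)_k = x_{k-1} (with x_0 := 0); so ||S|| = 23||U|| and sigma(S) = 23·sigma(U). ||S x||^2 = sum_{k≥1} |23x_k|^2 = 529||x||^2, so ||S|| = 23 and sigma(S) ⊂ {|z| ≤ 23}. For any |lambda| < 23, the equation (S - lambda I) x = 0 forces x_1 = 0, then 23x_k = lambda x_{k+1} ⇒ x = 0, so S has no eigenvalues. But (S - lambda I) is not surjective for |lambda| < 23: solving (S - lambda I) x = e_1 would require x_n proportional to (lambda/23)^(-n), which is not in l^2. So every |lambda| < 23 lies in the residual spectrum. The boundary |lambda| = 23 is in the approximate point spectrum (the spectrum is closed). Hence sigma(S) is the closed disk of radius 23.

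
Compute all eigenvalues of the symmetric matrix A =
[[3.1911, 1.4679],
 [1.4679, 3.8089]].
sigma(A) ≈ {2, 5}

A is real symmetric, so its spectrum consists of real eigenvalues. Expanding the characteristic polynomial of the displayed matrix gives
  det(λ I - A) = p(λ) = λ^2 + (-7)λ + (10).
Solving p(λ) = 0 yields eigenvalues ≈ 2, 5. (A is shown rounded to 4 decimals, so these recover the underlying integer eigenvalues to within that precision.)
Verification: the trace of A = 7 equals the sum of eigenvalues 7, and det(A) ≈ 9.9999 matches the eigenvalue product 10.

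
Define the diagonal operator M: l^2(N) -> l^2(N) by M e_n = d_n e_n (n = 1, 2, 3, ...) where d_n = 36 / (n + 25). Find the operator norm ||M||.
||M|| = 18/13 (attained at n = 1)

For M diagonal, ||M|| = sup_n |d_n| = sup_n 36/(n + 25). This is positive and strictly decreasing in n, so the supremum is attained at n = 1: d_1 = 36/(1 + 25) = 18/13. Hence ||M|| = 18/13.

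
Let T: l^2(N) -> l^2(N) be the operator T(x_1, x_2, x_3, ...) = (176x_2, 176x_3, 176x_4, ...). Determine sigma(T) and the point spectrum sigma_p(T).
sigma(T) = closed disk {z in C : |z| ≤ 176}; sigma_p(T) = open disk {z in C : |z| < 176}

Note T = 176·V where V is the unit left shift (V x)_k = x_{k+1}; so sigma(T) = 176·sigma(V) and ||T|| = 176||V||. ||T x||^2 = 30976sum_{k≥2} |x_k|^2 ≤ 30976||x||^2, with equality on {x : x_1 = 0}, so ||T|| = 176. For any lambda with |lambda| < 176, set r = lambda/176 (|r| < 1); the vector x = (1, r, r^2, ...) is in l^2 and satisfies T x = 176(r, r^2, ...) = lambda x, so lambda is an eigenvalue. On the boundary |lambda| = 176 the geometric series diverges, so no l^2 eigenvector exists, but these lambda lie in the approximate point spectrum. Hence sigma(T) is the closed disk of radius 176 and sigma_p(T) is the open disk.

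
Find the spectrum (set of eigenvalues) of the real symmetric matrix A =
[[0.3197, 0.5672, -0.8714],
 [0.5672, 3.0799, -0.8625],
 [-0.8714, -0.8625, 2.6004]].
sigma(A) ≈ {0, 2, 4}

A is real symmetric, so its spectrum consists of real eigenvalues. Expanding the characteristic polynomial of the displayed matrix gives
  det(λ I - A) = p(λ) = λ^3 + (-6)λ^2 + (8)λ + (0).
Solving p(λ) = 0 yields eigenvalues ≈ 0, 2, 4. (A is shown rounded to 4 decimals, so these recover the underlying integer eigenvalues to within that precision.)
Verification: the trace of A = 6 equals the sum of eigenvalues 6, and det(A) ≈ -0.0000 matches the eigenvalue product 0.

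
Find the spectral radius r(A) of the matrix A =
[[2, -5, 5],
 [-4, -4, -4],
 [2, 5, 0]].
r(A) ≈ 4.8578

The eigenvalues of A are the roots of its characteristic polynomial. With M = A (coefficients from the trace, the sum of principal 2x2 minors, and det A):
  p(λ) = det(λ I - M) = λ^3 + 2λ^2 - 18λ - 20.
No integer candidate from the rational root theorem (±divisors of 20) is a root, so the roots are irrational. The cubic discriminant is Δ = 27424 > 0, so there are three distinct real roots. p(-5) = -5 and p(-4) = 20 have opposite signs, so a root lies in (-5, -4); Newton's method refines it to λ ≈ -4.8578. p(-2) = 16 and p(-1) = -1 have opposite signs, so a root lies in (-2, -1); Newton's method refines it to λ ≈ -1.0528. p(3) = -29 and p(4) = 4 have opposite signs, so a root lies in (3, 4); Newton's method refines it to λ ≈ 3.9106. Check (Vieta): the three roots sum to -2, matching tr M = -2.
Thus the eigenvalues (to 4 decimals) are -4.8578 (modulus 4.8578); -1.0528 (modulus 1.0528); 3.9106 (modulus 3.9106). The spectral radius is the largest modulus: r(A) ≈ 4.8578. (Cross-check: r(A) ≤ ||A||_2 ≈ 8.4501; equality holds whenever A is normal, though it can also hold for some non-normal A.)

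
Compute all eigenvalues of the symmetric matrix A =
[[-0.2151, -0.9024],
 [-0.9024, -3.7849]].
sigma(A) ≈ {-4, 0}

A is real symmetric, so its spectrum consists of real eigenvalues. Expanding the characteristic polynomial of the displayed matrix gives
  det(λ I - A) = p(λ) = λ^2 + (4)λ + (0).
Solving p(λ) = 0 yields eigenvalues ≈ -4, 0. (A is shown rounded to 4 decimals, so these recover the underlying integer eigenvalues to within that precision.)
Verification: the trace of A = -4 equals the sum of eigenvalues -4, and det(A) ≈ -0.0002 matches the eigenvalue product 0.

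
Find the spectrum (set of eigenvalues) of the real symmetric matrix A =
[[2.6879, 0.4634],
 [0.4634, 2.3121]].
sigma(A) ≈ {2, 3}

A is real symmetric, so its spectrum consists of real eigenvalues. Expanding the characteristic polynomial of the displayed matrix gives
  det(λ I - A) = p(λ) = λ^2 + (-5)λ + (6).
Solving p(λ) = 0 yields eigenvalues ≈ 2, 3. (A is shown rounded to 4 decimals, so these recover the underlying integer eigenvalues to within that precision.)
Verification: the trace of A = 5 equals the sum of eigenvalues 5, and det(A) ≈ 6.0000 matches the eigenvalue product 6.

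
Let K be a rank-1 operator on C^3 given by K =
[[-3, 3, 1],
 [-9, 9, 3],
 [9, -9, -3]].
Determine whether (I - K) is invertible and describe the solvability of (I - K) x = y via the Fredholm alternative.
(I - K) is invertible (det(I - K) = -2 ≠ 0), so for every y in C^3 the equation (I - K) x = y has a unique solution.

K has rank 1, so it is an outer product K = u v^T: every row of K is a multiple of one row vector. Reading off the entries, u = (-1, -3, 3) and v = (3, -3, -1) (row i of K equals u_i·v^T). A rank-one matrix u v^T satisfies K u = u (v·u) and kills the (2)-dimensional subspace v^⊥, so its characteristic polynomial is lambda^2 (lambda - v·u) with v·u = tr K = 3. Hence the eigenvalues of I - K are 1 (multiplicity 2) and 1 - (3) = -2, so det(I - K) = -2. (Direct check: I - K =
[[4, -3, -1],
 [9, -8, -3],
 [-9, 9, 4]]
has determinant -2.) The finite-dimensional Fredholm alternative says: either (I - K) is invertible, or ker(I - K) ≠ {0} and then range(I - K) = ker((I - K)^*)^⊥, with dim ker(I - K) = dim ker((I - K)^*). Since det(I - K) ≠ 0, 1 is not an eigenvalue of K and ker(I - K) = {0}, so we are in the first case: for every y there is a unique x = (I - K)^(-1) y. Explicitly, by the Sherman–Morrison formula, (I - u v^T)^(-1) = I + u v^T/(1 - v·u), i.e. (I - K)^(-1) = I + K/(-2).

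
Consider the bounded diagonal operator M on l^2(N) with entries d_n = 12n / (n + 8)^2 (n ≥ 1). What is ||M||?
||M|| = 3/8 (attained at n = 8)

For M diagonal, ||M|| = sup_n |d_n|. Treat f(x) = 12x / (x + 8)^2 for real x > 0. By the quotient rule, f'(x) = 12(8 - x)/(x + 8)^3, which is positive for x < 8 and negative for x > 8. So f has a unique maximum at x = 8, and since 8 is a positive integer, the supremum over n ≥ 1 is attained at n = 8: d_8 = 12·8/(8 + 8)^2 = 12·8/256 = 3/8. Hence ||M|| = 3/8.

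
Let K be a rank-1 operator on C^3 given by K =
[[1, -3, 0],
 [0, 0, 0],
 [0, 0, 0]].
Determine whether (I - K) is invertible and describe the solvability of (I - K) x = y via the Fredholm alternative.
(I - K) is singular (det(I - K) = 0, i.e. 1 ∈ sigma(K)). (I - K) x = y is solvable iff y ⊥ ker((I - K)^*) = span{(1, -3, 0)}, i.e. iff y_1 - 3y_2 = 0. When solvable, the solutions are x = y + c·(1, 0, 0), c arbitrary (ker(I - K) = span{(1, 0, 0)}, dimension 1).

K has rank 1, so it is an outer product K = u v^T: every row of K is a multiple of one row vector. Reading off the entries, u = (1, 0, 0) and v = (1, -3, 0) (row i of K equals u_i·v^T). A rank-one matrix u v^T satisfies K u = u (v·u) and kills the (2)-dimensional subspace v^⊥, so its characteristic polynomial is lambda^2 (lambda - v·u) with v·u = tr K = 1. Hence the eigenvalues of I - K are 1 (multiplicity 2) and 1 - (1) = 0, so det(I - K) = 0. (Direct check: I - K =
[[0, 3, 0],
 [0, 1, 0],
 [0, 0, 1]]
has determinant 0.) So 1 is an eigenvalue of K and (I - K) is not invertible. The finite-dimensional Fredholm alternative says: either (I - K) is invertible, or ker(I - K) ≠ {0} and then range(I - K) = ker((I - K)^*)^⊥, with dim ker(I - K) = dim ker((I - K)^*). We are in the second case, so we need both kernels. Kernel of I - K: (I - K) u = u - u (v·u) = u - u = 0, so ker(I - K) = span{u} = span{(1, 0, 0)} (it is exactly 1-dimensional because rank(I - K) = 2). Kernel of the adjoint: K is real, so (I - K)^* = I - K^T = I - v u^T, and (I - v u^T) v = v - v (u·v) = 0; hence ker((I - K)^*) = span{v} = span{(1, -3, 0)}. Therefore (I - K) x = y is solvable iff <y, v> = 0, i.e. iff y_1 - 3y_2 = 0. When this holds, K y = u (v·y) = 0, so (I - K) y = y and x = y is a particular solution; the full solution set is the line x = y + c·u = y + c·(1, 0, 0), c ∈ C.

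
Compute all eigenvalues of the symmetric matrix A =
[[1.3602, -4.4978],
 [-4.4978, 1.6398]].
sigma(A) ≈ {-3, 6}

A is real symmetric, so its spectrum consists of real eigenvalues. Expanding the characteristic polynomial of the displayed matrix gives
  det(λ I - A) = p(λ) = λ^2 + (-3)λ + (-18).
Solving p(λ) = 0 yields eigenvalues ≈ -3, 6. (A is shown rounded to 4 decimals, so these recover the underlying integer eigenvalues to within that precision.)
Verification: the trace of A = 3 equals the sum of eigenvalues 3, and det(A) ≈ -17.9997 matches the eigenvalue product -18.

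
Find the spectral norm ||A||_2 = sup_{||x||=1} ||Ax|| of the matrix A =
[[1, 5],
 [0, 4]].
||A||_2 = sqrt((42 + sqrt(1700))/2) ≈ 6.451 (= sqrt(largest eigenvalue of A^T A))

||A||_2 = sigma_max(A) = sqrt(lambda_max(A^T A)). Form the symmetric matrix M = A^T A =
[[1, 5],
 [5, 41]].
Its characteristic polynomial (trace, determinant of M give the coefficients) is
  p(λ) = det(λ I - M) = λ^2 - 42λ + 16.
For λ^2 - 42λ + 16 the discriminant is 1700. It is nonnegative but not a perfect square, so the roots are real and irrational: λ = (42 ± sqrt(1700))/2 ≈ 41.6155, 0.3845.
So the eigenvalues of A^T A are ≈ 0.3845, 41.6155 (all ≥ 0, as they must be for A^T A). The largest is λ_max = (42 + sqrt(1700))/2 ≈ 41.6155, hence ||A||_2 = sqrt(λ_max) = sqrt((42 + sqrt(1700))/2) ≈ 6.451.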